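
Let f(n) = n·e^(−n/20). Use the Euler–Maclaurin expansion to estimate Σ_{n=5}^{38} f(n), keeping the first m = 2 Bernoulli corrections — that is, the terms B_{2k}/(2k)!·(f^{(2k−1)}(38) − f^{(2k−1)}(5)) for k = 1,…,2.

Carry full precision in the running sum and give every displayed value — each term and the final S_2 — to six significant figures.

S_2 ≈ 220.630

The integral term ∫_5^38 x·e^(−x/20) dx = 215.901.
Endpoint term: (f(5) + f(38))/2 = (3.89400 + 5.68361)/2 = 4.78881.
Running total after boundary: 220.690.
Correction k=1: B_{2}/2! · (f^{(1)}(38) − f^{(1)}(5)) = 1/12 · (-0.134612 − 0.584101) = -0.0598927.
Partial sum through k=1: 220.630.
Correction k=2: B_{4}/4! · (f^{(3)}(38) − f^{(3)}(5)) = −1/720 · (0.000411314 − 0.00535426) = 6.86520e-06.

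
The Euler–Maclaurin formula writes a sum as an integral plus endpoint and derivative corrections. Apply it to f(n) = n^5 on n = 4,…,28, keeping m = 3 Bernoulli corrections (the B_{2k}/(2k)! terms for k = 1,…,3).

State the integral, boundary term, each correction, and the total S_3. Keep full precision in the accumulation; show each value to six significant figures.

S_3 ≈ 8.91760e+07

Integral: ∫_4^28 x^5 dx = 8.03144e+07.
½[f(4) + f(28)] = ½[1024.00 + 1.72104e+07] = 8.60570e+06.
So far: 8.89201e+07.
k=1: B_{2}/(2)! × [f^{(1)}(28) − f^{(1)}(4)] = 1/12 × (3.07328e+06 − 1280.00) = 256000.
After k=1: 8.91761e+07.
k=2: B_{4}/(4)! × [f^{(3)}(28) − f^{(3)}(4)] = −1/720 × (47040.0 − 960.000) = -64.0000.
After k=2: 8.91760e+07.
k=3: B_{6}/(6)! × [f^{(5)}(28) − f^{(5)}(4)] = 1/30240 × (120.000 − 120.000) = 0.00000.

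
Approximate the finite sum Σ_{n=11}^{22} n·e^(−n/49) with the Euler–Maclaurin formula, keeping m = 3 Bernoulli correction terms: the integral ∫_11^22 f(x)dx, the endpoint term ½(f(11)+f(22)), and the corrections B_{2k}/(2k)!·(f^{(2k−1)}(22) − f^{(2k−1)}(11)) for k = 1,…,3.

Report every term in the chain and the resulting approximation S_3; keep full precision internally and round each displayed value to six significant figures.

S_3 ≈ 139.656

Integral: ∫_11^22 x·e^(−x/49) dx = 128.263.
Boundary: ½(f(11) + f(22)) = ½(8.78816 + 14.0421) = 11.4152.
So far: 139.678.
Correction k=1: B_{2}/2! · (f^{(1)}(22) − f^{(1)}(11)) = 1/12 · (0.351705 − 0.619574) = -0.0223224.
Partial sum through k=1: 139.656.
Correction k=2: B_{4}/4! · (f^{(3)}(22) − f^{(3)}(11)) = −1/720 · (0.000678160 − 0.000923541) = 3.40806e-07.
Partial sum through k=2: 139.656.
Correction k=3: B_{6}/6! · (f^{(5)}(22) − f^{(5)}(11)) = 1/30240 · (5.03889e-07 − 6.61821e-07) = -5.22262e-12.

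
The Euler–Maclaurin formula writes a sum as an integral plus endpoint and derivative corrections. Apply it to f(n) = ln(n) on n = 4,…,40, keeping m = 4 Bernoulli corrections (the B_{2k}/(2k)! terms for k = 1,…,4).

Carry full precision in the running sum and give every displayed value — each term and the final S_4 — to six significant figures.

S_4 ≈ 108.529

The integral term ∫_4^40 ln(x) dx = 106.010.
Endpoint term: (f(4) + f(40))/2 = (1.38629 + 3.68888)/2 = 2.53759.
Integral + boundary = 108.548.
k=1: B_{2}/(2)! × [f^{(1)}(40) − f^{(1)}(4)] = 1/12 × (0.0250000 − 0.250000) = -0.0187500.
Running total after k=1: 108.529.
k=2: B_{4}/(4)! × [f^{(3)}(40) − f^{(3)}(4)] = −1/720 × (3.12500e-05 − 0.0312500) = 4.33594e-05.
Running total after k=2: 108.529.
k=3: B_{6}/(6)! × [f^{(5)}(40) − f^{(5)}(4)] = 1/30240 × (2.34375e-07 − 0.0234375) = -7.75042e-07.
Running total after k=3: 108.529.
k=4: B_{8}/(8)! × [f^{(7)}(40) − f^{(7)}(4)] = −1/1209600 × (4.39453e-09 − 0.0439453) = 3.63304e-08.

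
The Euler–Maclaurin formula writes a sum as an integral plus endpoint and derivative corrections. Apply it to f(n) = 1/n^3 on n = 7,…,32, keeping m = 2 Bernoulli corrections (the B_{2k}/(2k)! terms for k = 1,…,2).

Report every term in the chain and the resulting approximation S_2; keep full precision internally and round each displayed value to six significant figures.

∫_7^32 1/x^3 dx evaluates to 0.00971580.
Boundary: ½(f(7) + f(32)) = ½(0.00291545 + 3.05176e-05) = 0.00147298.
So far: 0.0111888.
Order-1 term: 1/12 · (-2.86102e-06 − (-0.00124948)) = 0.000103885.
Running total after k=1: 0.0112927.
Order-2 term: −1/720 · (-5.58794e-08 − (-0.000509992)) = -7.08244e-07.

S_2 ≈ 0.0112920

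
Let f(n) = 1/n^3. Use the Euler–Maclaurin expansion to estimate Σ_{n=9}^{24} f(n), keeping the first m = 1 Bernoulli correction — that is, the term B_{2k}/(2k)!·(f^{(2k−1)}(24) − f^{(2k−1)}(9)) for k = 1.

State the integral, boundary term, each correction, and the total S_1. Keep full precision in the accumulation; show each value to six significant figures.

∫_9^24 1/x^3 dx evaluates to 0.00530478.
Endpoint term: (f(9) + f(24))/2 = (0.00137174 + 7.23380e-05)/2 = 0.000722040.
So far: 0.00602682.
Correction k=1: B_{2}/2! · (f^{(1)}(24) − f^{(1)}(9)) = 1/12 · (-9.04225e-06 − (-0.000457247)) = 3.73504e-05.

S_1 ≈ 0.00606417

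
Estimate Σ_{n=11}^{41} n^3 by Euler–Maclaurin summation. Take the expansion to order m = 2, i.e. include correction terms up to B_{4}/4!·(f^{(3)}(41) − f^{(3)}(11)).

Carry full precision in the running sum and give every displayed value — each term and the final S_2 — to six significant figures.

The integral term ∫_11^41 x^3 dx = 702780.
½[f(11) + f(41)] = ½[1331.00 + 68921.0] = 35126.0.
Running total after boundary: 737906.
k=1: B_{2}/(2)! × [f^{(1)}(41) − f^{(1)}(11)] = 1/12 × (5043.00 − 363.000) = 390.000.
After k=1: 738296.
k=2: B_{4}/(4)! × [f^{(3)}(41) − f^{(3)}(11)] = −1/720 × (6.00000 − 6.00000) = 0.00000.

S_2 ≈ 738296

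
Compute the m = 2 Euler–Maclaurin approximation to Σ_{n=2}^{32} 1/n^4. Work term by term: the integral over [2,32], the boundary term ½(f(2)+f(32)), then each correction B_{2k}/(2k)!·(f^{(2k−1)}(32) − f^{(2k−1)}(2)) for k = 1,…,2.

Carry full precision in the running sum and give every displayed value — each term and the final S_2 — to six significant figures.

The integral term ∫_2^32 1/x^4 dx = 0.0416565.
Boundary: ½(f(2) + f(32)) = ½(0.0625000 + 9.53674e-07) = 0.0312505.
So far: 0.0729070.
Correction k=1: B_{2}/2! · (f^{(1)}(32) − f^{(1)}(2)) = 1/12 · (-1.19209e-07 − (-0.125000)) = 0.0104167.
Running total after k=1: 0.0833236.
Correction k=2: B_{4}/4! · (f^{(3)}(32) − f^{(3)}(2)) = −1/720 · (-3.49246e-09 − (-0.937500)) = -0.00130208.

S_2 ≈ 0.0820215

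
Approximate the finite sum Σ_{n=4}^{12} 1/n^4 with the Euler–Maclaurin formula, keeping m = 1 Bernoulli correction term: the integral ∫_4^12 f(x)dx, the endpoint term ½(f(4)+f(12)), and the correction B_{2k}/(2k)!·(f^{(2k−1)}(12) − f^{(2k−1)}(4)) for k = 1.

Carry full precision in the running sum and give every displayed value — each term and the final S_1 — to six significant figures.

Integral: ∫_4^12 1/x^4 dx = 0.00501543.
Boundary: ½(f(4) + f(12)) = ½(0.00390625 + 4.82253e-05) = 0.00197724.
So far: 0.00699267.
k=1: B_{2}/(2)! × [f^{(1)}(12) − f^{(1)}(4)] = 1/12 × (-1.60751e-05 − (-0.00390625)) = 0.000324181.

S_1 ≈ 0.00731685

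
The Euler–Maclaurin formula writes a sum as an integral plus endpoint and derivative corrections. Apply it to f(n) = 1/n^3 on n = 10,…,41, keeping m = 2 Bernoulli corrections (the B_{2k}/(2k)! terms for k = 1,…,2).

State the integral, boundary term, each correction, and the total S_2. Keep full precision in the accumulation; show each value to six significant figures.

∫_10^41 1/x^3 dx evaluates to 0.00470256.
Endpoint term: (f(10) + f(41))/2 = (0.00100000 + 1.45094e-05)/2 = 0.000507255.
Integral + boundary = 0.00520981.
Correction k=1: B_{2}/2! · (f^{(1)}(41) − f^{(1)}(10)) = 1/12 · (-1.06166e-06 − (-0.000300000)) = 2.49115e-05.
Partial sum through k=1: 0.00523472.
Correction k=2: B_{4}/4! · (f^{(3)}(41) − f^{(3)}(10)) = −1/720 · (-1.26313e-08 − (-6.00000e-05)) = -8.33158e-08.

S_2 ≈ 0.00523464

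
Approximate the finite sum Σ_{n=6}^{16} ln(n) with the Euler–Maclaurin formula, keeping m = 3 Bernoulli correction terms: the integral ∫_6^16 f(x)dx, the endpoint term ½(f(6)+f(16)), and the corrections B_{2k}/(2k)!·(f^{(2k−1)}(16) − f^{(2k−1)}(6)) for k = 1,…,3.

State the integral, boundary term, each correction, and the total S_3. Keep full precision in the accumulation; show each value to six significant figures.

∫_6^16 ln(x) dx evaluates to 23.6109.
Endpoint term: (f(6) + f(16))/2 = (1.79176 + 2.77259)/2 = 2.28217.
So far: 25.8930.
Order-1 term: 1/12 · (0.0625000 − 0.166667) = -0.00868056.
Running total after k=1: 25.8844.
Order-2 term: −1/720 · (0.000488281 − 0.00925926) = 1.21819e-05.
Running total after k=2: 25.8844.
Order-3 term: 1/30240 · (2.28882e-05 − 0.00308642) = -1.01307e-07.

S_3 ≈ 25.8844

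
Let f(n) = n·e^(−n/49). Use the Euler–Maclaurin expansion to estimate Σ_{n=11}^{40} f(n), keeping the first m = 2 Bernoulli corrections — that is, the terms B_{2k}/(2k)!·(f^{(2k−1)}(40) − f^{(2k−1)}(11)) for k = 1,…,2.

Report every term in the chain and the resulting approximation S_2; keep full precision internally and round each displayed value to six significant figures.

S_2 ≈ 434.235

Integral: ∫_11^40 x·e^(−x/49) dx = 421.045.
½[f(11) + f(40)] = ½[8.78816 + 17.6821] = 13.2351.
So far: 434.280.
Order-1 term: 1/12 · (0.0811933 − 0.619574) = -0.0448650.
Running total after k=1: 434.235.
Order-2 term: −1/720 · (0.000402040 − 0.000923541) = 7.24306e-07.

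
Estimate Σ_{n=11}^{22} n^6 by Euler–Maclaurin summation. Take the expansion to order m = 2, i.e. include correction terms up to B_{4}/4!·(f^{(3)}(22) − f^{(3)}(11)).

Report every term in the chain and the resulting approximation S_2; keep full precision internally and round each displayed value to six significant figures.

S_2 ≈ 4.13623e+08

∫_11^22 x^6 dx evaluates to 3.53553e+08.
Boundary: ½(f(11) + f(22)) = ½(1.77156e+06 + 1.13380e+08) = 5.75757e+07.
So far: 4.11129e+08.
Correction k=1: B_{2}/2! · (f^{(1)}(22) − f^{(1)}(11)) = 1/12 · (3.09218e+07 − 966306) = 2.49629e+06.
Running total after k=1: 4.13625e+08.
Correction k=2: B_{4}/4! · (f^{(3)}(22) − f^{(3)}(11)) = −1/720 · (1.27776e+06 − 159720) = -1552.83.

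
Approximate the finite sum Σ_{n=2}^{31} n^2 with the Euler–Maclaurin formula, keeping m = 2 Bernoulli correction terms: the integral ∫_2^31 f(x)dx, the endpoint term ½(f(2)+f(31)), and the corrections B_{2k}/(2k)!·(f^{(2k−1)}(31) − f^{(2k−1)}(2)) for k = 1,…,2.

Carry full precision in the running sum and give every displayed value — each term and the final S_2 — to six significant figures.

The integral term ∫_2^31 x^2 dx = 9927.67.
½[f(2) + f(31)] = ½[4.00000 + 961.000] = 482.500.
Integral + boundary = 10410.2.
k=1: B_{2}/(2)! × [f^{(1)}(31) − f^{(1)}(2)] = 1/12 × (62.0000 − 4.00000) = 4.83333.
After k=1: 10415.0.
k=2: B_{4}/(4)! × [f^{(3)}(31) − f^{(3)}(2)] = −1/720 × (0.00000 − 0.00000) = 0.00000.

S_2 ≈ 10415.0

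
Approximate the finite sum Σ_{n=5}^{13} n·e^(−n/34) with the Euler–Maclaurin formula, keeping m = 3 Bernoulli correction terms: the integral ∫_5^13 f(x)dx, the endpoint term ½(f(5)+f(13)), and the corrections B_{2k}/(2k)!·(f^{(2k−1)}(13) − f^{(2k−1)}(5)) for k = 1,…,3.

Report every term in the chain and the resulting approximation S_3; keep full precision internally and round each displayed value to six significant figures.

Integral: ∫_5^13 x·e^(−x/34) dx = 54.4182.
Boundary: ½(f(5) + f(13)) = ½(4.31622 + 8.86930) = 6.59276.
So far: 61.0110.
Order-1 term: 1/12 · (0.421392 − 0.736296) = -0.0262419.
Running total after k=1: 60.9848.
Order-2 term: −1/720 · (0.00154490 − 0.00213043) = 8.13246e-07.
Running total after k=2: 60.9848.
Order-3 term: 1/30240 · (2.35750e-06 − 3.13489e-06) = -2.57075e-11.

S_3 ≈ 60.9848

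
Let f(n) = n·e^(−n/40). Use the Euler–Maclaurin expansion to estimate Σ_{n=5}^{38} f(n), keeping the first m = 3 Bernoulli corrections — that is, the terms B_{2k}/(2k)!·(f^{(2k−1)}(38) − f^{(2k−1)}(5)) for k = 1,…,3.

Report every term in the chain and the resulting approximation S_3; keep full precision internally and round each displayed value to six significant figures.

The integral term ∫_5^38 x·e^(−x/40) dx = 381.862.
½[f(5) + f(38)] = ½[4.41248 + 14.6962] = 9.55432.
Integral + boundary = 391.417.
Correction k=1: B_{2}/2! · (f^{(1)}(38) − f^{(1)}(5)) = 1/12 · (0.0193371 − 0.772185) = -0.0627373.
After k=1: 391.354.
Correction k=2: B_{4}/4! · (f^{(3)}(38) − f^{(3)}(5)) = −1/720 · (0.000495512 − 0.00158574) = 1.51420e-06.
After k=2: 391.354.
Correction k=3: B_{6}/6! · (f^{(5)}(38) − f^{(5)}(5)) = 1/30240 · (6.11836e-07 − 1.68054e-06) = -3.53406e-11.

S_3 ≈ 391.354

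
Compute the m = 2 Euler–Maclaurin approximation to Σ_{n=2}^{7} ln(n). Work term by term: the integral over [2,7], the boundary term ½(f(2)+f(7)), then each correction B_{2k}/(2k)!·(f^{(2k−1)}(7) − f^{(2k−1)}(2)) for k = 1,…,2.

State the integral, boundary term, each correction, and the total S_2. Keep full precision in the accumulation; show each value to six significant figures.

∫_2^7 ln(x) dx evaluates to 7.23508.
Boundary: ½(f(2) + f(7)) = ½(0.693147 + 1.94591) = 1.31953.
Integral + boundary = 8.55461.
Order-1 term: 1/12 · (0.142857 − 0.500000) = -0.0297619.
Running total after k=1: 8.52484.
Order-2 term: −1/720 · (0.00583090 − 0.250000) = 0.000339124.

S_2 ≈ 8.52518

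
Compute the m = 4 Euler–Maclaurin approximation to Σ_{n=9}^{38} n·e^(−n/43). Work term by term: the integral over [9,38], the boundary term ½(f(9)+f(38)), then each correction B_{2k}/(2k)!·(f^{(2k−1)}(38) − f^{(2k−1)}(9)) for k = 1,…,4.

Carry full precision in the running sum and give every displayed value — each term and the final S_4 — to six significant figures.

Integral: ∫_9^38 x·e^(−x/43) dx = 374.408.
½[f(9) + f(38)] = ½[7.30035 + 15.7032] = 11.5018.
Integral + boundary = 385.910.
k=1: B_{2}/(2)! × [f^{(1)}(38) − f^{(1)}(9)] = 1/12 × (0.0480514 − 0.641374) = -0.0494436.
Running total after k=1: 385.860.
k=2: B_{4}/(4)! × [f^{(3)}(38) − f^{(3)}(9)] = −1/720 × (0.000472978 − 0.00122427) = 1.04346e-06.
Running total after k=2: 385.860.
k=3: B_{6}/(6)! × [f^{(5)}(38) − f^{(5)}(9)] = 1/30240 × (4.97549e-07 − 1.13665e-06) = -2.11342e-11.
Running total after k=3: 385.860.
k=4: B_{8}/(8)! × [f^{(7)}(38) − f^{(7)}(9)] = −1/1209600 × (3.99836e-10 − 8.71374e-10) = 3.89830e-16.

S_4 ≈ 385.860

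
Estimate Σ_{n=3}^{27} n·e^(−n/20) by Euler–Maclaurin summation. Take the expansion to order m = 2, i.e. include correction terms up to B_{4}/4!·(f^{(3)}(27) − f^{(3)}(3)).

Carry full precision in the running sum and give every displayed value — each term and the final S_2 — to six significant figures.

S_2 ≈ 156.962

Integral: ∫_3^27 x·e^(−x/20) dx = 152.240.
Boundary: ½(f(3) + f(27)) = ½(2.58212 + 6.99949) = 4.79081.
Running total after boundary: 157.031.
Order-1 term: 1/12 · (-0.0907341 − 0.731602) = -0.0685280.
After k=1: 156.962.
Order-2 term: −1/720 · (0.00106937 − 0.00613254) = 7.03219e-06.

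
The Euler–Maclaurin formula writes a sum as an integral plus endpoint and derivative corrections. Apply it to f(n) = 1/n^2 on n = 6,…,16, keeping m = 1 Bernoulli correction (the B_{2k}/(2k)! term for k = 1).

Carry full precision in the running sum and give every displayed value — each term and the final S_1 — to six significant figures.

Integral: ∫_6^16 1/x^2 dx = 0.104167.
½[f(6) + f(16)] = ½[0.0277778 + 0.00390625] = 0.0158420.
Integral + boundary = 0.120009.
k=1: B_{2}/(2)! × [f^{(1)}(16) − f^{(1)}(6)] = 1/12 × (-0.000488281 − (-0.00925926)) = 0.000730915.

S_1 ≈ 0.120740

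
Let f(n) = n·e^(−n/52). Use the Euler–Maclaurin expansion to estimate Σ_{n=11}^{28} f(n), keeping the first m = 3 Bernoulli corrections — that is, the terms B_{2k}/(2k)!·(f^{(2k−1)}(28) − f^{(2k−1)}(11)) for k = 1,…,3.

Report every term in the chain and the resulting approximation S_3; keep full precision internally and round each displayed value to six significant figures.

Integral: ∫_11^28 x·e^(−x/52) dx = 223.427.
Endpoint term: (f(11) + f(28))/2 = (8.90272 + 16.3421)/2 = 12.6224.
So far: 236.049.
k=1: B_{2}/(2)! × [f^{(1)}(28) − f^{(1)}(11)] = 1/12 × (0.269375 − 0.638132) = -0.0307298.
Partial sum through k=1: 236.018.
k=2: B_{4}/(4)! × [f^{(3)}(28) − f^{(3)}(11)] = −1/720 × (0.000531311 − 0.000834618) = 4.21260e-07.
Partial sum through k=2: 236.018.
k=3: B_{6}/(6)! × [f^{(5)}(28) − f^{(5)}(11)] = 1/30240 × (3.56140e-07 − 5.30045e-07) = -5.75083e-12.

S_3 ≈ 236.018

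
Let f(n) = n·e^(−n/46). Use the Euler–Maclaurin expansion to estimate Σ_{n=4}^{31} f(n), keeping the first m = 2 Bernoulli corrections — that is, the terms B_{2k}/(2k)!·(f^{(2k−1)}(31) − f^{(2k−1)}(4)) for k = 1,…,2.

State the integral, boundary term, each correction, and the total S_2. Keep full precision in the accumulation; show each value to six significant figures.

S_2 ≈ 312.734

The integral term ∫_4^31 x·e^(−x/46) dx = 303.056.
½[f(4) + f(31)] = ½[3.66687 + 15.8010] = 9.73394.
Integral + boundary = 312.790.
Correction k=1: B_{2}/2! · (f^{(1)}(31) − f^{(1)}(4)) = 1/12 · (0.166210 − 0.837002) = -0.0558994.
After k=1: 312.734.
Correction k=2: B_{4}/4! · (f^{(3)}(31) − f^{(3)}(4)) = −1/720 · (0.000560317 − 0.00126202) = 9.74589e-07.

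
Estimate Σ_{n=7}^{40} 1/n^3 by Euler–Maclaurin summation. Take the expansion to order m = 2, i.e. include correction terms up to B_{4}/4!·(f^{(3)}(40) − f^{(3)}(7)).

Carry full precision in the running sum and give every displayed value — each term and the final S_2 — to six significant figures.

Integral: ∫_7^40 1/x^3 dx = 0.00989158.
½[f(7) + f(40)] = ½[0.00291545 + 1.56250e-05] = 0.00146554.
Running total after boundary: 0.0113571.
Order-1 term: 1/12 · (-1.17187e-06 − (-0.00124948)) = 0.000104026.
Partial sum through k=1: 0.0114611.
Order-2 term: −1/720 · (-1.46484e-08 − (-0.000509992)) = -7.08301e-07.

S_2 ≈ 0.0114604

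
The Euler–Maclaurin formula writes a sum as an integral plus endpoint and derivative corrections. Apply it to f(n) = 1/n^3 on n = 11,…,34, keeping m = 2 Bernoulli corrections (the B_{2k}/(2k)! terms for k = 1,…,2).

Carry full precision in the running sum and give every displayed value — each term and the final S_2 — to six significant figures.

S_2 ≈ 0.00410493

∫_11^34 1/x^3 dx evaluates to 0.00369971.
Endpoint term: (f(11) + f(34))/2 = (0.000751315 + 2.54427e-05)/2 = 0.000388379.
So far: 0.00408808.
Correction k=1: B_{2}/2! · (f^{(1)}(34) − f^{(1)}(11)) = 1/12 · (-2.24494e-06 − (-0.000204904)) = 1.68883e-05.
After k=1: 0.00410497.
Correction k=2: B_{4}/4! · (f^{(3)}(34) − f^{(3)}(11)) = −1/720 · (-3.88399e-08 − (-3.38684e-05)) = -4.69855e-08.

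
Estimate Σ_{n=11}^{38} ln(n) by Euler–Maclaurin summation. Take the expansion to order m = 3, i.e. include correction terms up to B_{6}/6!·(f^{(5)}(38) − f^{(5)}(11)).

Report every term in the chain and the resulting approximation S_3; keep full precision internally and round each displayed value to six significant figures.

The integral term ∫_11^38 ln(x) dx = 84.8514.
Boundary: ½(f(11) + f(38)) = ½(2.39790 + 3.63759) = 3.01774.
So far: 87.8692.
Correction k=1: B_{2}/2! · (f^{(1)}(38) − f^{(1)}(11)) = 1/12 · (0.0263158 − 0.0909091) = -0.00538278.
Running total after k=1: 87.8638.
Correction k=2: B_{4}/4! · (f^{(3)}(38) − f^{(3)}(11)) = −1/720 · (3.64485e-05 − 0.00150263) = 2.03636e-06.
Running total after k=2: 87.8638.
Correction k=3: B_{6}/6! · (f^{(5)}(38) − f^{(5)}(11)) = 1/30240 · (3.02896e-07 − 0.000149021) = -4.91793e-09.

S_3 ≈ 87.8638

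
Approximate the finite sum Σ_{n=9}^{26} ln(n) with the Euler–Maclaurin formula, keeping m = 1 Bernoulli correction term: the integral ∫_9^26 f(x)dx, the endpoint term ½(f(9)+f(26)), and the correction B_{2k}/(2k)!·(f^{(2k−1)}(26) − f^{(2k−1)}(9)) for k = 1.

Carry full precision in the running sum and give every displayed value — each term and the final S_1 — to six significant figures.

∫_9^26 ln(x) dx evaluates to 47.9355.
Boundary: ½(f(9) + f(26)) = ½(2.19722 + 3.25810) = 2.72766.
Running total after boundary: 50.6631.
k=1: B_{2}/(2)! × [f^{(1)}(26) − f^{(1)}(9)] = 1/12 × (0.0384615 − 0.111111) = -0.00605413.

S_1 ≈ 50.6571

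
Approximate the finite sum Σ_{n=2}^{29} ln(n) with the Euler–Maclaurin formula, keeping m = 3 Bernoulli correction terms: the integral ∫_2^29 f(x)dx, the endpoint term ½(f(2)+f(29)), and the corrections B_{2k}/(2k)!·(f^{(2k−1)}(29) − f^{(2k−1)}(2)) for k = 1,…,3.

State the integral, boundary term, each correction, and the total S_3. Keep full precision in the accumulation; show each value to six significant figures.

The integral term ∫_2^29 ln(x) dx = 69.2653.
½[f(2) + f(29)] = ½[0.693147 + 3.36730] = 2.03022.
So far: 71.2955.
Correction k=1: B_{2}/2! · (f^{(1)}(29) − f^{(1)}(2)) = 1/12 · (0.0344828 − 0.500000) = -0.0387931.
Partial sum through k=1: 71.2567.
Correction k=2: B_{4}/4! · (f^{(3)}(29) − f^{(3)}(2)) = −1/720 · (8.20042e-05 − 0.250000) = 0.000347108.
Partial sum through k=2: 71.2571.
Correction k=3: B_{6}/6! · (f^{(5)}(29) − f^{(5)}(2)) = 1/30240 · (1.17010e-06 − 0.750000) = -2.48015e-05.

S_3 ≈ 71.2570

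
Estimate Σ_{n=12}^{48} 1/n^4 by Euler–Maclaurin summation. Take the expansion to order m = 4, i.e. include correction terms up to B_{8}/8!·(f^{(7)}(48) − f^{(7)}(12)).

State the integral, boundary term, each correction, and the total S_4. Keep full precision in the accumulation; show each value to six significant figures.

S_4 ≈ 0.000215428

∫_12^48 1/x^4 dx evaluates to 0.000189887.
½[f(12) + f(48)] = ½[4.82253e-05 + 1.88380e-07] = 2.42068e-05.
Integral + boundary = 0.000214094.
Correction k=1: B_{2}/2! · (f^{(1)}(48) − f^{(1)}(12)) = 1/12 · (-1.56983e-08 − (-1.60751e-05)) = 1.33828e-06.
After k=1: 0.000215432.
Correction k=2: B_{4}/4! · (f^{(3)}(48) − f^{(3)}(12)) = −1/720 · (-2.04406e-10 − (-3.34898e-06)) = -4.65108e-09.
After k=2: 0.000215428.
Correction k=3: B_{6}/6! · (f^{(5)}(48) − f^{(5)}(12)) = 1/30240 · (-4.96819e-12 − (-1.30238e-06)) = 4.30680e-11.
After k=3: 0.000215428.
Correction k=4: B_{8}/8! · (f^{(7)}(48) − f^{(7)}(12)) = −1/1209600 · (-1.94070e-13 − (-8.13988e-07)) = -6.72940e-13.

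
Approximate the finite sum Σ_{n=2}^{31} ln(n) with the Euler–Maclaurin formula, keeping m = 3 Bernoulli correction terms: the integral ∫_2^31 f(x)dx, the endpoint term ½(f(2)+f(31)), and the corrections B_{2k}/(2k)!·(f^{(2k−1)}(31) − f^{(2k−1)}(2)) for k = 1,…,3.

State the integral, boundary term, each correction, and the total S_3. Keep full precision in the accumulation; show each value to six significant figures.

Integral: ∫_2^31 ln(x) dx = 76.0673.
Endpoint term: (f(2) + f(31))/2 = (0.693147 + 3.43399)/2 = 2.06357.
Running total after boundary: 78.1309.
Order-1 term: 1/12 · (0.0322581 − 0.500000) = -0.0389785.
After k=1: 78.0919.
Order-2 term: −1/720 · (6.71344e-05 − 0.250000) = 0.000347129.
After k=2: 78.0922.
Order-3 term: 1/30240 · (8.38306e-07 − 0.750000) = -2.48016e-05.

S_3 ≈ 78.0922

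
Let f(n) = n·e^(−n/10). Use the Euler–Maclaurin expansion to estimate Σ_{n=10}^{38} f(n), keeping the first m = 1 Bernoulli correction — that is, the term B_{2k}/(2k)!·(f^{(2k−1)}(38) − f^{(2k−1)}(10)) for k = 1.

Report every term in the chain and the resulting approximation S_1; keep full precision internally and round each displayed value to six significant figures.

S_1 ≈ 65.0971

The integral term ∫_10^38 x·e^(−x/10) dx = 62.8379.
Boundary: ½(f(10) + f(38)) = ½(3.67879 + 0.850089) = 2.26444.
Running total after boundary: 65.1024.
k=1: B_{2}/(2)! × [f^{(1)}(38) − f^{(1)}(10)] = 1/12 × (-0.0626382 − 0.00000) = -0.00521985.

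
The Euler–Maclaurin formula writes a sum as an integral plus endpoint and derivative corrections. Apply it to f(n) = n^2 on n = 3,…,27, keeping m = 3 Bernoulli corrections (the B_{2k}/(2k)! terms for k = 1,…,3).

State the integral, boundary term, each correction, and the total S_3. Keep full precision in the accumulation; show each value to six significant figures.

∫_3^27 x^2 dx evaluates to 6552.00.
Boundary: ½(f(3) + f(27)) = ½(9.00000 + 729.000) = 369.000.
So far: 6921.00.
k=1: B_{2}/(2)! × [f^{(1)}(27) − f^{(1)}(3)] = 1/12 × (54.0000 − 6.00000) = 4.00000.
After k=1: 6925.00.
k=2: B_{4}/(4)! × [f^{(3)}(27) − f^{(3)}(3)] = −1/720 × (0.00000 − 0.00000) = 0.00000.
After k=2: 6925.00.
k=3: B_{6}/(6)! × [f^{(5)}(27) − f^{(5)}(3)] = 1/30240 × (0.00000 − 0.00000) = 0.00000.

S_3 ≈ 6925.00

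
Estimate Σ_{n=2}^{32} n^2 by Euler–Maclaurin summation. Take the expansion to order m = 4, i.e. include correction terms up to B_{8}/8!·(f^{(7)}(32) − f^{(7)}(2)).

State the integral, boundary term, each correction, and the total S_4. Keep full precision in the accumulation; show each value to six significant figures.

S_4 ≈ 11439.0

∫_2^32 x^2 dx evaluates to 10920.0.
½[f(2) + f(32)] = ½[4.00000 + 1024.00] = 514.000.
Integral + boundary = 11434.0.
Correction k=1: B_{2}/2! · (f^{(1)}(32) − f^{(1)}(2)) = 1/12 · (64.0000 − 4.00000) = 5.00000.
Partial sum through k=1: 11439.0.
Correction k=2: B_{4}/4! · (f^{(3)}(32) − f^{(3)}(2)) = −1/720 · (0.00000 − 0.00000) = 0.00000.
Partial sum through k=2: 11439.0.
Correction k=3: B_{6}/6! · (f^{(5)}(32) − f^{(5)}(2)) = 1/30240 · (0.00000 − 0.00000) = 0.00000.
Partial sum through k=3: 11439.0.
Correction k=4: B_{8}/8! · (f^{(7)}(32) − f^{(7)}(2)) = −1/1209600 · (0.00000 − 0.00000) = 0.00000.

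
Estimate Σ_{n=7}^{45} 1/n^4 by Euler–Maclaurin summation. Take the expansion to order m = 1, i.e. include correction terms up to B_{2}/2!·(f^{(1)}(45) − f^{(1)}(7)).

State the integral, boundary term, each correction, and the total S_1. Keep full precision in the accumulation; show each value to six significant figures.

S_1 ≈ 0.00119636

∫_7^45 1/x^4 dx evaluates to 0.000968159.
½[f(7) + f(45)] = ½[0.000416493 + 2.43865e-07] = 0.000208368.
So far: 0.00117653.
Correction k=1: B_{2}/2! · (f^{(1)}(45) − f^{(1)}(7)) = 1/12 · (-2.16769e-08 − (-0.000237996)) = 1.98312e-05.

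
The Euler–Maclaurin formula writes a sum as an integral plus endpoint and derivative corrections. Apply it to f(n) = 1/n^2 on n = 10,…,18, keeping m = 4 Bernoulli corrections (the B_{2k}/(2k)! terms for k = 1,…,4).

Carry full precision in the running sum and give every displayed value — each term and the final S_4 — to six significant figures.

S_4 ≈ 0.0511254

∫_10^18 1/x^2 dx evaluates to 0.0444444.
Boundary: ½(f(10) + f(18)) = ½(0.0100000 + 0.00308642) = 0.00654321.
Running total after boundary: 0.0509877.
Correction k=1: B_{2}/2! · (f^{(1)}(18) − f^{(1)}(10)) = 1/12 · (-0.000342936 − (-0.00200000)) = 0.000138089.
After k=1: 0.0511257.
Correction k=2: B_{4}/4! · (f^{(3)}(18) − f^{(3)}(10)) = −1/720 · (-1.27013e-05 − (-0.000240000)) = -3.15693e-07.
After k=2: 0.0511254.
Correction k=3: B_{6}/6! · (f^{(5)}(18) − f^{(5)}(10)) = 1/30240 · (-1.17605e-06 − (-7.20000e-05)) = 2.34206e-09.
After k=3: 0.0511254.
Correction k=4: B_{8}/8! · (f^{(7)}(18) − f^{(7)}(10)) = −1/1209600 · (-2.03268e-07 − (-4.03200e-05)) = -3.31653e-11.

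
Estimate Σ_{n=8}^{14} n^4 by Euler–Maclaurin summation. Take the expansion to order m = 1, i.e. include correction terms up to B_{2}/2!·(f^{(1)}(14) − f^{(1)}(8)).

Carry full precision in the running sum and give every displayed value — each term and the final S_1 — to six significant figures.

The integral term ∫_8^14 x^4 dx = 101011.
Boundary: ½(f(8) + f(14)) = ½(4096.00 + 38416.0) = 21256.0.
Running total after boundary: 122267.
Correction k=1: B_{2}/2! · (f^{(1)}(14) − f^{(1)}(8)) = 1/12 · (10976.0 − 2048.00) = 744.000.

S_1 ≈ 123011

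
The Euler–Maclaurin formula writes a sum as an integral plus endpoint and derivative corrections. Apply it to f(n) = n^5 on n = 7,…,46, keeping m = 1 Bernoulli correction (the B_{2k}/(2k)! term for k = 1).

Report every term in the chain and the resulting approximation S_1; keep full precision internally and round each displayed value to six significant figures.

∫_7^46 x^5 dx evaluates to 1.57903e+09.
Endpoint term: (f(7) + f(46))/2 = (16807.0 + 2.05963e+08)/2 = 1.02990e+08.
Integral + boundary = 1.68202e+09.
k=1: B_{2}/(2)! × [f^{(1)}(46) − f^{(1)}(7)] = 1/12 × (2.23873e+07 − 12005.0) = 1.86461e+06.

S_1 ≈ 1.68388e+09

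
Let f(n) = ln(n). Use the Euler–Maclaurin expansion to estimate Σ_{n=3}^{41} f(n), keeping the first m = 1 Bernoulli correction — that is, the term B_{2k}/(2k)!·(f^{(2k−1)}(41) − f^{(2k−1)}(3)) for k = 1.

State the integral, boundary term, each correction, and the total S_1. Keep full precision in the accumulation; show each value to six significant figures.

Integral: ∫_3^41 ln(x) dx = 110.961.
Boundary: ½(f(3) + f(41)) = ½(1.09861 + 3.71357) = 2.40609.
Integral + boundary = 113.367.
Order-1 term: 1/12 · (0.0243902 − 0.333333) = -0.0257453.

S_1 ≈ 113.341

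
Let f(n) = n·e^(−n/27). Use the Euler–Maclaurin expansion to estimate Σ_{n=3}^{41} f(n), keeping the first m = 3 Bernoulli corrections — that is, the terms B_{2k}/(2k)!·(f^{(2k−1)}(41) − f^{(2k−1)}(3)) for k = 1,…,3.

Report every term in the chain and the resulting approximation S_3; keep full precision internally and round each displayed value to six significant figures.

S_3 ≈ 328.426

Integral: ∫_3^41 x·e^(−x/27) dx = 322.669.
Boundary: ½(f(3) + f(41)) = ½(2.68452 + 8.98048) = 5.83250.
Integral + boundary = 328.502.
Correction k=1: B_{2}/2! · (f^{(1)}(41) − f^{(1)}(3)) = 1/12 · (-0.113574 − 0.795413) = -0.0757489.
Running total after k=1: 328.426.
Correction k=2: B_{4}/4! · (f^{(3)}(41) − f^{(3)}(3)) = −1/720 · (0.000445128 − 0.00354608) = 4.30688e-06.
Running total after k=2: 328.426.
Correction k=3: B_{6}/6! · (f^{(5)}(41) − f^{(5)}(3)) = 1/30240 · (1.43491e-06 − 8.23190e-06) = -2.24768e-10.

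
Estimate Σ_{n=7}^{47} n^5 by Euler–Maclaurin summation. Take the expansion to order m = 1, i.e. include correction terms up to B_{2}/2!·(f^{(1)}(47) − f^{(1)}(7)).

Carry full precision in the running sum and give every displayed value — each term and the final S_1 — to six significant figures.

S_1 ≈ 1.91323e+09

∫_7^47 x^5 dx evaluates to 1.79652e+09.
Boundary: ½(f(7) + f(47)) = ½(16807.0 + 2.29345e+08) = 1.14681e+08.
Running total after boundary: 1.91120e+09.
Order-1 term: 1/12 · (2.43984e+07 − 12005.0) = 2.03220e+06.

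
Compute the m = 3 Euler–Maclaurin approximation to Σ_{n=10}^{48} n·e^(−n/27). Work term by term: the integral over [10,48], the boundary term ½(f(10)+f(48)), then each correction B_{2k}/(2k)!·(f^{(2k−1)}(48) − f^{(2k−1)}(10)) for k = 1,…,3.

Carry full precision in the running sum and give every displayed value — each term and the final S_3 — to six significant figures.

The integral term ∫_10^48 x·e^(−x/27) dx = 347.536.
Endpoint term: (f(10) + f(48))/2 = (6.90479 + 8.11264)/2 = 7.50871.
So far: 355.045.
k=1: B_{2}/(2)! × [f^{(1)}(48) − f^{(1)}(10)] = 1/12 × (-0.131455 − 0.434746) = -0.0471834.
After k=1: 354.998.
k=2: B_{4}/(4)! × [f^{(3)}(48) − f^{(3)}(10)] = −1/720 × (0.000283363 − 0.00249068) = 3.06571e-06.
After k=2: 354.998.
k=3: B_{6}/(6)! × [f^{(5)}(48) − f^{(5)}(10)] = 1/30240 × (1.02476e-06 − 6.01508e-06) = -1.65024e-10.

S_3 ≈ 354.998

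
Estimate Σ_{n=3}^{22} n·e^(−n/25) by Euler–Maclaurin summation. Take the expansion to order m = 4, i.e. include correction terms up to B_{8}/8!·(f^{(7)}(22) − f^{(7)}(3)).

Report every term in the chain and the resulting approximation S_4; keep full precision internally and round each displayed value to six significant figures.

S_4 ≈ 139.306

The integral term ∫_3^22 x·e^(−x/25) dx = 133.474.
½[f(3) + f(22)] = ½[2.66076 + 9.12522] = 5.89299.
Running total after boundary: 139.367.
Correction k=1: B_{2}/2! · (f^{(1)}(22) − f^{(1)}(3)) = 1/12 · (0.0497739 − 0.780490) = -0.0608930.
Running total after k=1: 139.306.
Correction k=2: B_{4}/4! · (f^{(3)}(22) − f^{(3)}(3)) = −1/720 · (0.00140694 − 0.00408693) = 3.72220e-06.
Running total after k=2: 139.306.
Correction k=3: B_{6}/6! · (f^{(5)}(22) − f^{(5)}(3)) = 1/30240 · (4.37480e-06 − 1.10801e-05) = -2.21737e-10.
Running total after k=3: 139.306.
Correction k=4: B_{8}/8! · (f^{(7)}(22) − f^{(7)}(3)) = −1/1209600 · (1.03976e-08 − 2.49938e-08) = 1.20670e-14.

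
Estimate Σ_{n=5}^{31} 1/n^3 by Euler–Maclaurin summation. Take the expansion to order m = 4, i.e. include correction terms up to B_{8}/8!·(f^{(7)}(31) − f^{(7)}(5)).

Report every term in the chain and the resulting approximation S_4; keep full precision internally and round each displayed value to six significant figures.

S_4 ≈ 0.0238911

The integral term ∫_5^31 1/x^3 dx = 0.0194797.
½[f(5) + f(31)] = ½[0.00800000 + 3.35672e-05] = 0.00401678.
So far: 0.0234965.
Correction k=1: B_{2}/2! · (f^{(1)}(31) − f^{(1)}(5)) = 1/12 · (-3.24844e-06 − (-0.00480000)) = 0.000399729.
Partial sum through k=1: 0.0238962.
Correction k=2: B_{4}/4! · (f^{(3)}(31) − f^{(3)}(5)) = −1/720 · (-6.76054e-08 − (-0.00384000)) = -5.33324e-06.
Partial sum through k=2: 0.0238909.
Correction k=3: B_{6}/6! · (f^{(5)}(31) − f^{(5)}(5)) = 1/30240 · (-2.95466e-09 − (-0.00645120)) = 2.13333e-07.
Partial sum through k=3: 0.0238911.
Correction k=4: B_{8}/8! · (f^{(7)}(31) − f^{(7)}(5)) = −1/1209600 · (-2.21369e-10 − (-0.0185795)) = -1.53600e-08.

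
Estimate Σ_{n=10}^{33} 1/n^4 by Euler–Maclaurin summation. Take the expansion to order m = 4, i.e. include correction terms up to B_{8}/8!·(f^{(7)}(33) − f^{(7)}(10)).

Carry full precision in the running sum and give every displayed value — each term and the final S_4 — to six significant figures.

S_4 ≈ 0.000377788

∫_10^33 1/x^4 dx evaluates to 0.000324058.
Endpoint term: (f(10) + f(33))/2 = (0.000100000 + 8.43226e-07)/2 = 5.04216e-05.
So far: 0.000374479.
Order-1 term: 1/12 · (-1.02209e-07 − (-4.00000e-05)) = 3.32482e-06.
After k=1: 0.000377804.
Order-2 term: −1/720 · (-2.81568e-09 − (-1.20000e-05)) = -1.66628e-08.
After k=2: 0.000377788.
Order-3 term: 1/30240 · (-1.44792e-10 − (-6.72000e-06)) = 2.22217e-10.
After k=3: 0.000377788.
Order-4 term: −1/1209600 · (-1.19663e-11 − (-6.04800e-06)) = -4.99999e-12.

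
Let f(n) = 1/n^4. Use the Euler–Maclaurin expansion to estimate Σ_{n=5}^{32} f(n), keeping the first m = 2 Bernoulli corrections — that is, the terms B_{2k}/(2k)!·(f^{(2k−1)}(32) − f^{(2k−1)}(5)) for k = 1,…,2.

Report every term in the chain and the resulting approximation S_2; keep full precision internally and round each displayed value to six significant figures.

S_2 ≈ 0.00356149

The integral term ∫_5^32 1/x^4 dx = 0.00265649.
½[f(5) + f(32)] = ½[0.00160000 + 9.53674e-07] = 0.000800477.
Running total after boundary: 0.00345697.
Order-1 term: 1/12 · (-1.19209e-07 − (-0.00128000)) = 0.000106657.
After k=1: 0.00356363.
Order-2 term: −1/720 · (-3.49246e-09 − (-0.00153600)) = -2.13333e-06.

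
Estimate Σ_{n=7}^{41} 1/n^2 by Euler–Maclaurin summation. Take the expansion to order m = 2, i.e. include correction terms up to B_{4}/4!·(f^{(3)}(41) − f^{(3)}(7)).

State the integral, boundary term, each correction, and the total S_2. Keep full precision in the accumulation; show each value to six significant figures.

Integral: ∫_7^41 1/x^2 dx = 0.118467.
½[f(7) + f(41)] = ½[0.0204082 + 0.000594884] = 0.0105015.
Running total after boundary: 0.128968.
Correction k=1: B_{2}/2! · (f^{(1)}(41) − f^{(1)}(7)) = 1/12 · (-2.90187e-05 − (-0.00583090)) = 0.000483490.
After k=1: 0.129452.
Correction k=2: B_{4}/4! · (f^{(3)}(41) − f^{(3)}(7)) = −1/720 · (-2.07153e-07 − (-0.00142798)) = -1.98301e-06.

S_2 ≈ 0.129450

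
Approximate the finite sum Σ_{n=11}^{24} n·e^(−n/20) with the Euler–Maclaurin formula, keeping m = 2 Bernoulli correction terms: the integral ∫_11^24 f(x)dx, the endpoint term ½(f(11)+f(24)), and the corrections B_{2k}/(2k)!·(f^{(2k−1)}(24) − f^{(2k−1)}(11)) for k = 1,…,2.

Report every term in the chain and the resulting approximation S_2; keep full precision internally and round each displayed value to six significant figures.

S_2 ≈ 99.4189

∫_11^24 x·e^(−x/20) dx evaluates to 92.6580.
Endpoint term: (f(11) + f(24))/2 = (6.34645 + 7.22866)/2 = 6.78755.
So far: 99.4455.
k=1: B_{2}/(2)! × [f^{(1)}(24) − f^{(1)}(11)] = 1/12 × (-0.0602388 − 0.259627) = -0.0266555.
After k=1: 99.4189.
k=2: B_{4}/(4)! × [f^{(3)}(24) − f^{(3)}(11)] = −1/720 × (0.00135537 − 0.00353382) = 3.02562e-06.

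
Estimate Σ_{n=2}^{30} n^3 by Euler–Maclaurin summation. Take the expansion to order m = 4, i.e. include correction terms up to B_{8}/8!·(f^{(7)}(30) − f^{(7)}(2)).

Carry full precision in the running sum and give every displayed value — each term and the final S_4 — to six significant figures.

S_4 ≈ 216224

The integral term ∫_2^30 x^3 dx = 202496.
Boundary: ½(f(2) + f(30)) = ½(8.00000 + 27000.0) = 13504.0.
Integral + boundary = 216000.
Order-1 term: 1/12 · (2700.00 − 12.0000) = 224.000.
Running total after k=1: 216224.
Order-2 term: −1/720 · (6.00000 − 6.00000) = 0.00000.
Running total after k=2: 216224.
Order-3 term: 1/30240 · (0.00000 − 0.00000) = 0.00000.
Running total after k=3: 216224.
Order-4 term: −1/1209600 · (0.00000 − 0.00000) = 0.00000.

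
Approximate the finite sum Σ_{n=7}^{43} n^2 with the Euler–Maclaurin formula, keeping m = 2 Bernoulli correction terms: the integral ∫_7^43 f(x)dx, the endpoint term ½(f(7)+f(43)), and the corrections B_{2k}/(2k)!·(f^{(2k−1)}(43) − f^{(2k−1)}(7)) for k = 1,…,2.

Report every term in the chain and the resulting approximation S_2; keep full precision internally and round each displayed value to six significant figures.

The integral term ∫_7^43 x^2 dx = 26388.0.
Boundary: ½(f(7) + f(43)) = ½(49.0000 + 1849.00) = 949.000.
Integral + boundary = 27337.0.
Order-1 term: 1/12 · (86.0000 − 14.0000) = 6.00000.
After k=1: 27343.0.
Order-2 term: −1/720 · (0.00000 − 0.00000) = 0.00000.

S_2 ≈ 27343.0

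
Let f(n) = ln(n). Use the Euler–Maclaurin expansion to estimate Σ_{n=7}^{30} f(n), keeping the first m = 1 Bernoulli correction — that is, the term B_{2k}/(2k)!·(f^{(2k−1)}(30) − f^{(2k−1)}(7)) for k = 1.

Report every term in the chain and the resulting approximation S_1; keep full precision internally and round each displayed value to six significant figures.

S_1 ≈ 68.0790

Integral: ∫_7^30 ln(x) dx = 65.4146.
Boundary: ½(f(7) + f(30)) = ½(1.94591 + 3.40120) = 2.67355.
Running total after boundary: 68.0881.
Order-1 term: 1/12 · (0.0333333 − 0.142857) = -0.00912698.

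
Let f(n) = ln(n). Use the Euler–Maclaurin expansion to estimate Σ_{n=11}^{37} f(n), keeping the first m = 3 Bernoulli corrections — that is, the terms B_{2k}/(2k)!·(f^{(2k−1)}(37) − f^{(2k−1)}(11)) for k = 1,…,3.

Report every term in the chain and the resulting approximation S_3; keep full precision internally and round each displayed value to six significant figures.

S_3 ≈ 84.2262

The integral term ∫_11^37 ln(x) dx = 81.2271.
Endpoint term: (f(11) + f(37))/2 = (2.39790 + 3.61092)/2 = 3.00441.
So far: 84.2315.
Correction k=1: B_{2}/2! · (f^{(1)}(37) − f^{(1)}(11)) = 1/12 · (0.0270270 − 0.0909091) = -0.00532351.
Partial sum through k=1: 84.2262.
Correction k=2: B_{4}/4! · (f^{(3)}(37) − f^{(3)}(11)) = −1/720 · (3.94843e-05 − 0.00150263) = 2.03215e-06.
Partial sum through k=2: 84.2262.
Correction k=3: B_{6}/6! · (f^{(5)}(37) − f^{(5)}(11)) = 1/30240 · (3.46101e-07 − 0.000149021) = -4.91650e-09.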